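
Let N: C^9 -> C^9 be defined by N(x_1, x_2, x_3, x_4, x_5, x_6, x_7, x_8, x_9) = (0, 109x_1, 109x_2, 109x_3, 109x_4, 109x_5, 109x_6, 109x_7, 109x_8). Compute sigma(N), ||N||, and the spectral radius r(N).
sigma(N) = {0}; ||N|| = 109; r(N) = 0. (N is nilpotent with N^9 = 0.)

On C^9, N is a strictly lower-triangular matrix with 109 on the subdiagonal and zeros elsewhere, so its characteristic polynomial is lambda^9 and every eigenvalue is 0: sigma(N) = {0}. For the operator norm, N e_i = 109e_{i+1} for i = 1, ..., 8 and N e_9 = 0, so the singular values of N are 109 (with multiplicity 8) and 0; hence ||N|| = 109. The spectral radius r(N) = max|lambda| = 0. Note ||N|| > r(N) — characteristic of non-normal nilpotent operators. Indeed N^9 = 0.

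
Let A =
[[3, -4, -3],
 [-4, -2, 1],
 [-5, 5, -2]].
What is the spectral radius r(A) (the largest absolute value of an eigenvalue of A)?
r(A) ≈ 7.434

The eigenvalues of A are the roots of its characteristic polynomial. With M = A (coefficients from the trace, the sum of principal 2x2 minors, and det A):
  p(λ) = det(λ I - M) = λ^3 + λ^2 - 44λ - 139.
No integer candidate from the rational root theorem (±divisors of 139) is a root, so the roots are irrational. The cubic discriminant is Δ = -68351 < 0, so there is one real root and a complex-conjugate pair. p(7) = -55 and p(8) = 85 have opposite signs, so a root lies in (7, 8); Newton's method refines it to λ ≈ 7.434. Dividing out (λ - (7.434)) leaves approximately λ^2 + 8.434λ + 18.6979. For λ^2 + 8.434λ + 18.6979 the discriminant is -3.6598. It is negative, so the remaining roots are the complex-conjugate pair λ ≈ -4.217 ± 0.9565i. Their product equals the constant term, so |λ|^2 ≈ 18.6979 and |λ| ≈ 4.3241.
Thus the eigenvalues (to 4 decimals) are 7.434 (modulus 7.434); -4.217 ± 0.9565i (modulus 4.3241). The spectral radius is the largest modulus: r(A) ≈ 7.434. (Cross-check: r(A) ≤ ||A||_2 ≈ 8.757; equality holds whenever A is normal, though it can also hold for some non-normal A.)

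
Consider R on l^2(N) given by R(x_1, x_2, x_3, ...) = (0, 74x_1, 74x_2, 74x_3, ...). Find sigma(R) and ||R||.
sigma(R) = closed disk {z in C : |z| ≤ 74}; ||R|| = 74

Note R = 74·U where U is the unit right shift (U x)_k = x_{k-1} (with x_0 := 0); so ||R|| = 74||U|| and sigma(R) = 74·sigma(U). ||R x||^2 = sum_{k≥1} |74x_k|^2 = 5476||x||^2, so ||R|| = 74 and sigma(R) ⊂ {|z| ≤ 74}. For any |lambda| < 74, the equation (R - lambda I) x = 0 forces x_1 = 0, then 74x_k = lambda x_{k+1} ⇒ x = 0, so R has no eigenvalues. But (R - lambda I) is not surjective for |lambda| < 74: solving (R - lambda I) x = e_1 would require x_n proportional to (lambda/74)^(-n), which is not in l^2. So every |lambda| < 74 lies in the residual spectrum. The boundary |lambda| = 74 is in the approximate point spectrum (the spectrum is closed). Hence sigma(R) is the closed disk of radius 74.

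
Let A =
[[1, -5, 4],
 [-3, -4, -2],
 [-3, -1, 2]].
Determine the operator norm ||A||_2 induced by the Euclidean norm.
||A||_2 ≈ 7.1555 (= sqrt(largest eigenvalue of A^T A))

||A||_2 = sigma_max(A) = sqrt(lambda_max(A^T A)). Form the symmetric matrix M = A^T A =
[[19, 10, 4],
 [10, 42, -14],
 [4, -14, 24]].
Its characteristic polynomial (trace, sum of principal 2x2 minors, determinant of M give the coefficients) is
  p(λ) = det(λ I - M) = λ^3 - 85λ^2 + 1950λ - 11236.
No integer candidate from the rational root theorem (±divisors of 11236) is a root, so the roots are irrational. The cubic discriminant is Δ = 326246708 > 0, so there are three distinct real roots. p(8) = -564 and p(9) = 158 have opposite signs, so a root lies in (8, 9); Newton's method refines it to λ ≈ 8.7665. p(25) = 14 and p(26) = -420 have opposite signs, so a root lies in (25, 26); Newton's method refines it to λ ≈ 25.0329. p(51) = -220 and p(52) = 932 have opposite signs, so a root lies in (51, 52); Newton's method refines it to λ ≈ 51.2006. Check (Vieta): the three roots sum to 85, matching tr M = 85.
So the eigenvalues of A^T A are ≈ 8.7665, 25.0329, 51.2006 (all ≥ 0, as they must be for A^T A). The largest is λ_max ≈ 51.2006, hence ||A||_2 = sqrt(λ_max) ≈ 7.1555.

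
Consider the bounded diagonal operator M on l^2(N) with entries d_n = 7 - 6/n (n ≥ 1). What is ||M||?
||M|| = 7

For a diagonal operator on l^2 with entries d_n, ||M|| = sup_n |d_n|. Here d_1 = 1, d_2 = 4, ..., and d_n = 7 - 6/n increases monotonically toward 7. All terms lie in [1, 7), so |d_n| = d_n and the supremum is the limit 7, which is not attained by any individual d_n. Hence ||M|| = 7.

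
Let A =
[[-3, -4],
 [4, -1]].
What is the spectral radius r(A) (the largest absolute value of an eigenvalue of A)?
r(A) = sqrt(19) ≈ 4.3589

The eigenvalues of A are the roots of its characteristic polynomial. With M = A (coefficients from the trace and determinant):
  p(λ) = det(λ I - M) = λ^2 + 4λ + 19.
For λ^2 + 4λ + 19 the discriminant is -60. It is negative, so the roots are the complex-conjugate pair λ = -2 ± (sqrt(60)/2) i ≈ -2 ± 3.873i. For a conjugate pair the product of the roots equals the constant term, so |λ|^2 = 19 and |λ| = sqrt(19) ≈ 4.3589.
Thus the eigenvalues (to 4 decimals) are -2 ± 3.873i (modulus 4.3589). The spectral radius is the largest modulus: r(A) = sqrt(19) ≈ 4.3589. (Cross-check: r(A) ≤ ||A||_2 ≈ 5.4721; equality holds whenever A is normal, though it can also hold for some non-normal A.)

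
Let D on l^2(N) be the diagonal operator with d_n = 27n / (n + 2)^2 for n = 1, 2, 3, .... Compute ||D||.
||D|| = 27/8 (attained at n = 2)

For D diagonal, ||D|| = sup_n |d_n|. Treat f(x) = 27x / (x + 2)^2 for real x > 0. By the quotient rule, f'(x) = 27(2 - x)/(x + 2)^3, which is positive for x < 2 and negative for x > 2. So f has a unique maximum at x = 2, and since 2 is a positive integer, the supremum over n ≥ 1 is attained at n = 2: d_2 = 27·2/(2 + 2)^2 = 27·2/16 = 27/8. Hence ||D|| = 27/8.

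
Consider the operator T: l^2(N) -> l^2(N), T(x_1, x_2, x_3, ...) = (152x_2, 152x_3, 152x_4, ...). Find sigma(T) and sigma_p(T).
sigma(T) = closed disk {z in C : |z| ≤ 152}; sigma_p(T) = open disk {z in C : |z| < 152}

Note T = 152·V where V is the unit left shift (V x)_k = x_{k+1}; so sigma(T) = 152·sigma(V) and ||T|| = 152||V||. ||T x||^2 = 23104sum_{k≥2} |x_k|^2 ≤ 23104||x||^2, with equality on {x : x_1 = 0}, so ||T|| = 152. For any lambda with |lambda| < 152, set r = lambda/152 (|r| < 1); the vector x = (1, r, r^2, ...) is in l^2 and satisfies T x = 152(r, r^2, ...) = lambda x, so lambda is an eigenvalue. On the boundary |lambda| = 152 the geometric series diverges, so no l^2 eigenvector exists, but these lambda lie in the approximate point spectrum. Hence sigma(T) is the closed disk of radius 152 and sigma_p(T) is the open disk.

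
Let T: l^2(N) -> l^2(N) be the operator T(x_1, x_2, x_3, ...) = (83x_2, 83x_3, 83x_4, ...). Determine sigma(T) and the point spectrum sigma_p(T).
sigma(T) = closed disk {z in C : |z| ≤ 83}; sigma_p(T) = open disk {z in C : |z| < 83}

Note T = 83·V where V is the unit left shift (V x)_k = x_{k+1}; so sigma(T) = 83·sigma(V) and ||T|| = 83||V||. ||T x||^2 = 6889sum_{k≥2} |x_k|^2 ≤ 6889||x||^2, with equality on {x : x_1 = 0}, so ||T|| = 83. For any lambda with |lambda| < 83, set r = lambda/83 (|r| < 1); the vector x = (1, r, r^2, ...) is in l^2 and satisfies T x = 83(r, r^2, ...) = lambda x, so lambda is an eigenvalue. On the boundary |lambda| = 83 the geometric series diverges, so no l^2 eigenvector exists, but these lambda lie in the approximate point spectrum. Hence sigma(T) is the closed disk of radius 83 and sigma_p(T) is the open disk.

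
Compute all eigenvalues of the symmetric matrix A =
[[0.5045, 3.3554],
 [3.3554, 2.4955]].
sigma(A) ≈ {-2, 5}

A is real symmetric, so its spectrum consists of real eigenvalues. Expanding the characteristic polynomial of the displayed matrix gives
  det(λ I - A) = p(λ) = λ^2 + (-3)λ + (-10).
Solving p(λ) = 0 yields eigenvalues ≈ -2, 5. (A is shown rounded to 4 decimals, so these recover the underlying integer eigenvalues to within that precision.)
Verification: the trace of A = 3 equals the sum of eigenvalues 3, and det(A) ≈ -9.9997 matches the eigenvalue product -10.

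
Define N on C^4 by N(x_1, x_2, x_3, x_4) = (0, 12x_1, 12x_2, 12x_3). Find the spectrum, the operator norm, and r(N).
sigma(N) = {0}; ||N|| = 12; r(N) = 0. (N is nilpotent with N^4 = 0.)

On C^4, N is a strictly lower-triangular matrix with 12 on the subdiagonal and zeros elsewhere, so its characteristic polynomial is lambda^4 and every eigenvalue is 0: sigma(N) = {0}. For the operator norm, N e_i = 12e_{i+1} for i = 1, ..., 3 and N e_4 = 0, so the singular values of N are 12 (with multiplicity 3) and 0; hence ||N|| = 12. The spectral radius r(N) = max|lambda| = 0. Note ||N|| > r(N) — characteristic of non-normal nilpotent operators. Indeed N^4 = 0.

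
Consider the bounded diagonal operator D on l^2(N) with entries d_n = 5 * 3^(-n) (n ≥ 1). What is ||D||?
||D|| = 5/3 (attained at n = 1)

For D diagonal, ||D|| = sup_n |d_n|. The sequence d_n = 5 * 3^(-n) is positive and strictly decreasing (ratio 3^(-1) < 1), so the supremum is d_1 = 5/3. Hence ||D|| = 5/3.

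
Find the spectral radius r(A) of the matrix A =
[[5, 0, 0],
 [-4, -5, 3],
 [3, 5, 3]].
r(A) = (2 + sqrt(124))/2 ≈ 6.5678

The eigenvalues of A are the roots of its characteristic polynomial. With M = A (coefficients from the trace, the sum of principal 2x2 minors, and det A):
  p(λ) = det(λ I - M) = λ^3 - 3λ^2 - 40λ + 150.
By the rational root theorem any rational root is an integer divisor of 150. Testing λ = 5: p(5) = 125 - 75 - 200 + 150 = 0, so λ = 5 is a root. Dividing out (λ - 5) leaves p(λ) = (λ - 5)(λ^2 + 2λ - 30). For λ^2 + 2λ - 30 the discriminant is 124. It is nonnegative but not a perfect square, so the roots are real and irrational: λ = (-2 ± sqrt(124))/2 ≈ 4.5678, -6.5678.
Thus the eigenvalues (to 4 decimals) are 4.5678 (modulus 4.5678); -6.5678 (modulus 6.5678); 5 (modulus 5). The spectral radius is the largest modulus: r(A) = (2 + sqrt(124))/2 ≈ 6.5678. (Cross-check: r(A) ≤ ||A||_2 ≈ 9.2232; equality holds whenever A is normal, though it can also hold for some non-normal A.)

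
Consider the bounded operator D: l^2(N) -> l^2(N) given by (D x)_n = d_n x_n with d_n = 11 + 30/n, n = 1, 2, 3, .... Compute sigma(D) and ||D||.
sigma(D) = {11 + 30/n : n ≥ 1} ∪ {11}; ||D|| = 41

A bounded diagonal operator on l^2 with diagonal entries d_n has spectrum equal to the closure of {d_n : n ≥ 1}: every d_n is an eigenvalue (with eigenvector e_n), so {d_n} ⊂ sigma(D); the spectrum is closed, so its closure is too; and for lambda not in the closure, (D - lambda I) has bounded inverse (the diagonal entries 1/(d_n - lambda) are bounded). For our sequence d_n = 11 + 30/n, n = 1, 2, 3, ...:
  - {d_n} = {11 + 30/n : n ≥ 1}; the only limit point is 11
  - closure = {11 + 30/n : n ≥ 1} ∪ {11}
For the norm: a diagonal operator has ||D|| = sup_n |d_n|. Here d_n = 11 + 30/n is positive and decreasing, so sup_n |d_n| = d_1 = 11 + 30 = 41. So ||D|| = 41.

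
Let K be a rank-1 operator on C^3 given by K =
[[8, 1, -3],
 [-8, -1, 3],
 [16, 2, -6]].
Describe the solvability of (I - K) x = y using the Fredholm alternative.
(I - K) is singular (det(I - K) = 0, i.e. 1 ∈ sigma(K)). (I - K) x = y is solvable iff y ⊥ ker((I - K)^*) = span{(8, 1, -3)}, i.e. iff 8y_1 + y_2 - 3y_3 = 0. When solvable, the solutions are x = y + c·(1, -1, 2), c arbitrary (ker(I - K) = span{(1, -1, 2)}, dimension 1).

K has rank 1, so it is an outer product K = u v^T: every row of K is a multiple of one row vector. Reading off the entries, u = (1, -1, 2) and v = (8, 1, -3) (row i of K equals u_i·v^T). A rank-one matrix u v^T satisfies K u = u (v·u) and kills the (2)-dimensional subspace v^⊥, so its characteristic polynomial is lambda^2 (lambda - v·u) with v·u = tr K = 1. Hence the eigenvalues of I - K are 1 (multiplicity 2) and 1 - (1) = 0, so det(I - K) = 0. (Direct check: I - K =
[[-7, -1, 3],
 [8, 2, -3],
 [-16, -2, 7]]
has determinant 0.) So 1 is an eigenvalue of K and (I - K) is not invertible. The finite-dimensional Fredholm alternative says: either (I - K) is invertible, or ker(I - K) ≠ {0} and then range(I - K) = ker((I - K)^*)^⊥, with dim ker(I - K) = dim ker((I - K)^*). We are in the second case, so we need both kernels. Kernel of I - K: (I - K) u = u - u (v·u) = u - u = 0, so ker(I - K) = span{u} = span{(1, -1, 2)} (it is exactly 1-dimensional because rank(I - K) = 2). Kernel of the adjoint: K is real, so (I - K)^* = I - K^T = I - v u^T, and (I - v u^T) v = v - v (u·v) = 0; hence ker((I - K)^*) = span{v} = span{(8, 1, -3)}. Therefore (I - K) x = y is solvable iff <y, v> = 0, i.e. iff 8y_1 + y_2 - 3y_3 = 0. When this holds, K y = u (v·y) = 0, so (I - K) y = y and x = y is a particular solution; the full solution set is the line x = y + c·u = y + c·(1, -1, 2), c ∈ C.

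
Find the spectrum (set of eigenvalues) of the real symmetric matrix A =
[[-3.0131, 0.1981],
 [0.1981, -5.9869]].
sigma(A) ≈ {-6, -3}

A is real symmetric, so its spectrum consists of real eigenvalues. Expanding the characteristic polynomial of the displayed matrix gives
  det(λ I - A) = p(λ) = λ^2 + (9)λ + (18).
Solving p(λ) = 0 yields eigenvalues ≈ -6, -3. (A is shown rounded to 4 decimals, so these recover the underlying integer eigenvalues to within that precision.)
Verification: the trace of A = -9 equals the sum of eigenvalues -9, and det(A) ≈ 17.9999 matches the eigenvalue product 18.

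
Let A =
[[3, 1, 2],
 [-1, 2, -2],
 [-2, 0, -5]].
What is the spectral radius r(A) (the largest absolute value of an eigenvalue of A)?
r(A) ≈ 4.3867

The eigenvalues of A are the roots of its characteristic polynomial. With M = A (coefficients from the trace, the sum of principal 2x2 minors, and det A):
  p(λ) = det(λ I - M) = λ^3 - 14λ + 23.
No integer candidate from the rational root theorem (±divisors of 23) is a root, so the roots are irrational. The cubic discriminant is Δ = -3307 < 0, so there is one real root and a complex-conjugate pair. p(-5) = -32 and p(-4) = 15 have opposite signs, so a root lies in (-5, -4); Newton's method refines it to λ ≈ -4.3867. Dividing out (λ - (-4.3867)) leaves approximately λ^2 - 4.3867λ + 5.2431. For λ^2 - 4.3867λ + 5.2431 the discriminant is -1.7294. It is negative, so the remaining roots are the complex-conjugate pair λ ≈ 2.1933 ± 0.6575i. Their product equals the constant term, so |λ|^2 ≈ 5.2431 and |λ| ≈ 2.2898.
Thus the eigenvalues (to 4 decimals) are -4.3867 (modulus 4.3867); 2.1933 ± 0.6575i (modulus 2.2898). The spectral radius is the largest modulus: r(A) ≈ 4.3867. (Cross-check: r(A) ≤ ||A||_2 ≈ 6.625; equality holds whenever A is normal, though it can also hold for some non-normal A.)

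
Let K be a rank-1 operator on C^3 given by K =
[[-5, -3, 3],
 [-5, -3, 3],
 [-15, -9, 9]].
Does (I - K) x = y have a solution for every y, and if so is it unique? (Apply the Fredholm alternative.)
(I - K) is singular (det(I - K) = 0, i.e. 1 ∈ sigma(K)). (I - K) x = y is solvable iff y ⊥ ker((I - K)^*) = span{(-5, -3, 3)}, i.e. iff -5y_1 - 3y_2 + 3y_3 = 0. When solvable, the solutions are x = y + c·(1, 1, 3), c arbitrary (ker(I - K) = span{(1, 1, 3)}, dimension 1).

K has rank 1, so it is an outer product K = u v^T: every row of K is a multiple of one row vector. Reading off the entries, u = (1, 1, 3) and v = (-5, -3, 3) (row i of K equals u_i·v^T). A rank-one matrix u v^T satisfies K u = u (v·u) and kills the (2)-dimensional subspace v^⊥, so its characteristic polynomial is lambda^2 (lambda - v·u) with v·u = tr K = 1. Hence the eigenvalues of I - K are 1 (multiplicity 2) and 1 - (1) = 0, so det(I - K) = 0. (Direct check: I - K =
[[6, 3, -3],
 [5, 4, -3],
 [15, 9, -8]]
has determinant 0.) So 1 is an eigenvalue of K and (I - K) is not invertible. The finite-dimensional Fredholm alternative says: either (I - K) is invertible, or ker(I - K) ≠ {0} and then range(I - K) = ker((I - K)^*)^⊥, with dim ker(I - K) = dim ker((I - K)^*). We are in the second case, so we need both kernels. Kernel of I - K: (I - K) u = u - u (v·u) = u - u = 0, so ker(I - K) = span{u} = span{(1, 1, 3)} (it is exactly 1-dimensional because rank(I - K) = 2). Kernel of the adjoint: K is real, so (I - K)^* = I - K^T = I - v u^T, and (I - v u^T) v = v - v (u·v) = 0; hence ker((I - K)^*) = span{v} = span{(-5, -3, 3)}. Therefore (I - K) x = y is solvable iff <y, v> = 0, i.e. iff -5y_1 - 3y_2 + 3y_3 = 0. When this holds, K y = u (v·y) = 0, so (I - K) y = y and x = y is a particular solution; the full solution set is the line x = y + c·u = y + c·(1, 1, 3), c ∈ C.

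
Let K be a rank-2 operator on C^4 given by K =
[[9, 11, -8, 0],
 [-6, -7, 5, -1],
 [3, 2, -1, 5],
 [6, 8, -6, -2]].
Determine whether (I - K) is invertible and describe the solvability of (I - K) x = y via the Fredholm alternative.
(I - K) is invertible (det(I - K) = 53 ≠ 0), so for every y in C^4 the equation (I - K) x = y has a unique solution.

K has rank 2 and factors as K = U V^T = u1 v1^T + u2 v2^T with u1 = (3, -2, 1, 2), v1 = (3, 3, -2, 2), u2 = (-2, 1, 1, -2), v2 = (0, -1, 1, 3) (multiplying out reproduces the displayed K). The nonzero eigenvalues of U V^T coincide with those of the 2 x 2 matrix G = V^T U = [[v1·u1, v1·u2], [v2·u1, v2·u2]] = [[5, -9], [9, -6]], and by the Sylvester determinant identity det(I_4 - U V^T) = det(I_2 - V^T U) = det([[-4, 9], [-9, 7]]) = (-4)(7) - (9)(-9) = 53. (Direct check: I - K =
[[-8, -11, 8, 0],
 [6, 8, -5, 1],
 [-3, -2, 2, -5],
 [-6, -8, 6, 3]]
has determinant 53.) The finite-dimensional Fredholm alternative says: either (I - K) is invertible, or ker(I - K) ≠ {0} and then range(I - K) = ker((I - K)^*)^⊥, with dim ker(I - K) = dim ker((I - K)^*). Since det(I - K) ≠ 0, 1 is not an eigenvalue of K and ker(I - K) = {0}, so we are in the first case: for every y there is a unique x = (I - K)^(-1) y. (Explicitly, by the Woodbury identity, (I - U V^T)^(-1) = I + U (I_2 - G)^(-1) V^T.)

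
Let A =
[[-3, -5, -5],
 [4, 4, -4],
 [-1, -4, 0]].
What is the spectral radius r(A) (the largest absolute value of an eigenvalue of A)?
r(A) ≈ 5.8251

The eigenvalues of A are the roots of its characteristic polynomial. With M = A (coefficients from the trace, the sum of principal 2x2 minors, and det A):
  p(λ) = det(λ I - M) = λ^3 - λ^2 - 13λ - 88.
No integer candidate from the rational root theorem (±divisors of 88) is a root, so the roots are irrational. The cubic discriminant is Δ = -221075 < 0, so there is one real root and a complex-conjugate pair. p(5) = -53 and p(6) = 14 have opposite signs, so a root lies in (5, 6); Newton's method refines it to λ ≈ 5.8251. Dividing out (λ - (5.8251)) leaves approximately λ^2 + 4.8251λ + 15.107. For λ^2 + 4.8251λ + 15.107 the discriminant is -37.146. It is negative, so the remaining roots are the complex-conjugate pair λ ≈ -2.4126 ± 3.0474i. Their product equals the constant term, so |λ|^2 ≈ 15.107 and |λ| ≈ 3.8868.
Thus the eigenvalues (to 4 decimals) are 5.8251 (modulus 5.8251); -2.4126 ± 3.0474i (modulus 3.8868). The spectral radius is the largest modulus: r(A) ≈ 5.8251. (Cross-check: r(A) ≤ ||A||_2 ≈ 9.0009; equality holds whenever A is normal, though it can also hold for some non-normal A.)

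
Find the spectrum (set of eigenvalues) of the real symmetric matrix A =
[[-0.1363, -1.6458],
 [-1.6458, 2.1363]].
sigma(A) ≈ {-1, 3}

A is real symmetric, so its spectrum consists of real eigenvalues. Expanding the characteristic polynomial of the displayed matrix gives
  det(λ I - A) = p(λ) = λ^2 + (-2)λ + (-3).
Solving p(λ) = 0 yields eigenvalues ≈ -1, 3. (A is shown rounded to 4 decimals, so these recover the underlying integer eigenvalues to within that precision.)
Verification: the trace of A = 2 equals the sum of eigenvalues 2, and det(A) ≈ -2.9998 matches the eigenvalue product -3.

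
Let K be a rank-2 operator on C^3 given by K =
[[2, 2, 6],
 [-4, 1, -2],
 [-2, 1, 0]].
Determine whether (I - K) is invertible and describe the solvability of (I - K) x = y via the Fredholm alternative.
(I - K) is invertible (det(I - K) = 22 ≠ 0), so for every y in C^3 the equation (I - K) x = y has a unique solution.

K has rank 2 and factors as K = U V^T = u1 v1^T + u2 v2^T with u1 = (3, -1, 0), v1 = (0, 1, 2), u2 = (-1, 2, 1), v2 = (-2, 1, 0) (multiplying out reproduces the displayed K). The nonzero eigenvalues of U V^T coincide with those of the 2 x 2 matrix G = V^T U = [[v1·u1, v1·u2], [v2·u1, v2·u2]] = [[-1, 4], [-7, 4]], and by the Sylvester determinant identity det(I_3 - U V^T) = det(I_2 - V^T U) = det([[2, -4], [7, -3]]) = (2)(-3) - (-4)(7) = 22. (Direct check: I - K =
[[-1, -2, -6],
 [4, 0, 2],
 [2, -1, 1]]
has determinant 22.) The finite-dimensional Fredholm alternative says: either (I - K) is invertible, or ker(I - K) ≠ {0} and then range(I - K) = ker((I - K)^*)^⊥, with dim ker(I - K) = dim ker((I - K)^*). Since det(I - K) ≠ 0, 1 is not an eigenvalue of K and ker(I - K) = {0}, so we are in the first case: for every y there is a unique x = (I - K)^(-1) y. (Explicitly, by the Woodbury identity, (I - U V^T)^(-1) = I + U (I_2 - G)^(-1) V^T.)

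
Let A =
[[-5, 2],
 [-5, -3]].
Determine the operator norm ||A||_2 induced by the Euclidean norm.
||A||_2 = sqrt((63 + sqrt(1469))/2) ≈ 7.1178 (= sqrt(largest eigenvalue of A^T A))

||A||_2 = sigma_max(A) = sqrt(lambda_max(A^T A)). Form the symmetric matrix M = A^T A =
[[50, 5],
 [5, 13]].
Its characteristic polynomial (trace, determinant of M give the coefficients) is
  p(λ) = det(λ I - M) = λ^2 - 63λ + 625.
For λ^2 - 63λ + 625 the discriminant is 1469. It is nonnegative but not a perfect square, so the roots are real and irrational: λ = (63 ± sqrt(1469))/2 ≈ 50.6638, 12.3362.
So the eigenvalues of A^T A are ≈ 12.3362, 50.6638 (all ≥ 0, as they must be for A^T A). The largest is λ_max = (63 + sqrt(1469))/2 ≈ 50.6638, hence ||A||_2 = sqrt(λ_max) = sqrt((63 + sqrt(1469))/2) ≈ 7.1178.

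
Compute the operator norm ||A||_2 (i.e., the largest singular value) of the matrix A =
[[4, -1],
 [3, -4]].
||A||_2 = sqrt((42 + sqrt(1088))/2) ≈ 6.1231 (= sqrt(largest eigenvalue of A^T A))

||A||_2 = sigma_max(A) = sqrt(lambda_max(A^T A)). Form the symmetric matrix M = A^T A =
[[25, -16],
 [-16, 17]].
Its characteristic polynomial (trace, determinant of M give the coefficients) is
  p(λ) = det(λ I - M) = λ^2 - 42λ + 169.
For λ^2 - 42λ + 169 the discriminant is 1088. It is nonnegative but not a perfect square, so the roots are real and irrational: λ = (42 ± sqrt(1088))/2 ≈ 37.4924, 4.5076.
So the eigenvalues of A^T A are ≈ 4.5076, 37.4924 (all ≥ 0, as they must be for A^T A). The largest is λ_max = (42 + sqrt(1088))/2 ≈ 37.4924, hence ||A||_2 = sqrt(λ_max) = sqrt((42 + sqrt(1088))/2) ≈ 6.1231.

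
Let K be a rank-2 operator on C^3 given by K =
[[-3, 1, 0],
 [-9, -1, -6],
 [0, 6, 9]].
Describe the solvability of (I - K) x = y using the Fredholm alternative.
(I - K) is invertible (det(I - K) = 8 ≠ 0), so for every y in C^3 the equation (I - K) x = y has a unique solution.

K has rank 2 and factors as K = U V^T = u1 v1^T + u2 v2^T with u1 = (0, 2, -3), v1 = (0, -2, -3), u2 = (-1, -3, 0), v2 = (3, -1, 0) (multiplying out reproduces the displayed K). The nonzero eigenvalues of U V^T coincide with those of the 2 x 2 matrix G = V^T U = [[v1·u1, v1·u2], [v2·u1, v2·u2]] = [[5, 6], [-2, 0]], and by the Sylvester determinant identity det(I_3 - U V^T) = det(I_2 - V^T U) = det([[-4, -6], [2, 1]]) = (-4)(1) - (-6)(2) = 8. (Direct check: I - K =
[[4, -1, 0],
 [9, 2, 6],
 [0, -6, -8]]
has determinant 8.) The finite-dimensional Fredholm alternative says: either (I - K) is invertible, or ker(I - K) ≠ {0} and then range(I - K) = ker((I - K)^*)^⊥, with dim ker(I - K) = dim ker((I - K)^*). Since det(I - K) ≠ 0, 1 is not an eigenvalue of K and ker(I - K) = {0}, so we are in the first case: for every y there is a unique x = (I - K)^(-1) y. (Explicitly, by the Woodbury identity, (I - U V^T)^(-1) = I + U (I_2 - G)^(-1) V^T.)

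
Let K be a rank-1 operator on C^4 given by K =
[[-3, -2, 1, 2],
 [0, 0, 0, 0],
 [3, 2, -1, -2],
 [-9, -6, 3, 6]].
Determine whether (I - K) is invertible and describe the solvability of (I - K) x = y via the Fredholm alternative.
(I - K) is invertible (det(I - K) = -1 ≠ 0), so for every y in C^4 the equation (I - K) x = y has a unique solution.

K has rank 1, so it is an outer product K = u v^T: every row of K is a multiple of one row vector. Reading off the entries, u = (-1, 0, 1, -3) and v = (3, 2, -1, -2) (row i of K equals u_i·v^T). A rank-one matrix u v^T satisfies K u = u (v·u) and kills the (3)-dimensional subspace v^⊥, so its characteristic polynomial is lambda^3 (lambda - v·u) with v·u = tr K = 2. Hence the eigenvalues of I - K are 1 (multiplicity 3) and 1 - (2) = -1, so det(I - K) = -1. (Direct check: I - K =
[[4, 2, -1, -2],
 [0, 1, 0, 0],
 [-3, -2, 2, 2],
 [9, 6, -3, -5]]
has determinant -1.) The finite-dimensional Fredholm alternative says: either (I - K) is invertible, or ker(I - K) ≠ {0} and then range(I - K) = ker((I - K)^*)^⊥, with dim ker(I - K) = dim ker((I - K)^*). Since det(I - K) ≠ 0, 1 is not an eigenvalue of K and ker(I - K) = {0}, so we are in the first case: for every y there is a unique x = (I - K)^(-1) y. Explicitly, by the Sherman–Morrison formula, (I - u v^T)^(-1) = I + u v^T/(1 - v·u), i.e. (I - K)^(-1) = I - K.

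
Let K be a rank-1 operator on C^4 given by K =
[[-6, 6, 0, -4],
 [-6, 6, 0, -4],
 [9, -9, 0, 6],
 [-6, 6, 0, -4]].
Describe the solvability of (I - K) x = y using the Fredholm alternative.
(I - K) is invertible (det(I - K) = 5 ≠ 0), so for every y in C^4 the equation (I - K) x = y has a unique solution.

K has rank 1, so it is an outer product K = u v^T: every row of K is a multiple of one row vector. Reading off the entries, u = (2, 2, -3, 2) and v = (-3, 3, 0, -2) (row i of K equals u_i·v^T). A rank-one matrix u v^T satisfies K u = u (v·u) and kills the (3)-dimensional subspace v^⊥, so its characteristic polynomial is lambda^3 (lambda - v·u) with v·u = tr K = -4. Hence the eigenvalues of I - K are 1 (multiplicity 3) and 1 - (-4) = 5, so det(I - K) = 5. (Direct check: I - K =
[[7, -6, 0, 4],
 [6, -5, 0, 4],
 [-9, 9, 1, -6],
 [6, -6, 0, 5]]
has determinant 5.) The finite-dimensional Fredholm alternative says: either (I - K) is invertible, or ker(I - K) ≠ {0} and then range(I - K) = ker((I - K)^*)^⊥, with dim ker(I - K) = dim ker((I - K)^*). Since det(I - K) ≠ 0, 1 is not an eigenvalue of K and ker(I - K) = {0}, so we are in the first case: for every y there is a unique x = (I - K)^(-1) y. Explicitly, by the Sherman–Morrison formula, (I - u v^T)^(-1) = I + u v^T/(1 - v·u), i.e. (I - K)^(-1) = I + K/(5).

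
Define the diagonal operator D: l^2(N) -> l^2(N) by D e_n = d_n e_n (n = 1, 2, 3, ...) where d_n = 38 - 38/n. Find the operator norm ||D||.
||D|| = 38

For a diagonal operator on l^2 with entries d_n, ||D|| = sup_n |d_n|. Here d_1 = 0, d_2 = 19, ..., and d_n = 38 - 38/n increases monotonically toward 38. All terms lie in [0, 38), so |d_n| = d_n and the supremum is the limit 38, which is not attained by any individual d_n. Hence ||D|| = 38.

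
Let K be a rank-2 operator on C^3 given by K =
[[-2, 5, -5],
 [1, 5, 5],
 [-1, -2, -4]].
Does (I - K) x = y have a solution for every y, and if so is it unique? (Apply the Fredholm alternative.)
(I - K) is invertible (det(I - K) = -20 ≠ 0), so for every y in C^3 the equation (I - K) x = y has a unique solution.

K has rank 2 and factors as K = U V^T = u1 v1^T + u2 v2^T with u1 = (2, -1, 1), v1 = (-1, 1, -3), u2 = (1, 2, -1), v2 = (0, 3, 1) (multiplying out reproduces the displayed K). The nonzero eigenvalues of U V^T coincide with those of the 2 x 2 matrix G = V^T U = [[v1·u1, v1·u2], [v2·u1, v2·u2]] = [[-6, 4], [-2, 5]], and by the Sylvester determinant identity det(I_3 - U V^T) = det(I_2 - V^T U) = det([[7, -4], [2, -4]]) = (7)(-4) - (-4)(2) = -20. (Direct check: I - K =
[[3, -5, 5],
 [-1, -4, -5],
 [1, 2, 5]]
has determinant -20.) The finite-dimensional Fredholm alternative says: either (I - K) is invertible, or ker(I - K) ≠ {0} and then range(I - K) = ker((I - K)^*)^⊥, with dim ker(I - K) = dim ker((I - K)^*). Since det(I - K) ≠ 0, 1 is not an eigenvalue of K and ker(I - K) = {0}, so we are in the first case: for every y there is a unique x = (I - K)^(-1) y. (Explicitly, by the Woodbury identity, (I - U V^T)^(-1) = I + U (I_2 - G)^(-1) V^T.)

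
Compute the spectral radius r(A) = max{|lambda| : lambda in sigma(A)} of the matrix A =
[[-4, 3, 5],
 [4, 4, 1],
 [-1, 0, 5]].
r(A) ≈ 5.0207

The eigenvalues of A are the roots of its characteristic polynomial. With M = A (coefficients from the trace, the sum of principal 2x2 minors, and det A):
  p(λ) = det(λ I - M) = λ^3 - 5λ^2 - 23λ + 123.
No integer candidate from the rational root theorem (±divisors of 123) is a root, so the roots are irrational. The cubic discriminant is Δ = -30480 < 0, so there is one real root and a complex-conjugate pair. p(-5) = -12 and p(-4) = 71 have opposite signs, so a root lies in (-5, -4); Newton's method refines it to λ ≈ -4.8795. Dividing out (λ - (-4.8795)) leaves approximately λ^2 - 9.8795λ + 25.2074. For λ^2 - 9.8795λ + 25.2074 the discriminant is -3.2245. It is negative, so the remaining roots are the complex-conjugate pair λ ≈ 4.9398 ± 0.8978i. Their product equals the constant term, so |λ|^2 ≈ 25.2074 and |λ| ≈ 5.0207.
Thus the eigenvalues (to 4 decimals) are -4.8795 (modulus 4.8795); 4.9398 ± 0.8978i (modulus 5.0207). The spectral radius is the largest modulus: r(A) ≈ 5.0207. (Cross-check: r(A) ≤ ||A||_2 ≈ 8.3329; equality holds whenever A is normal, though it can also hold for some non-normal A.)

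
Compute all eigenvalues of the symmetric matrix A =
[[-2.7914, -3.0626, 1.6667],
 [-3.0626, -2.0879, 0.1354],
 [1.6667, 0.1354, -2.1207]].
sigma(A) ≈ {-6, -2, 1}

A is real symmetric, so its spectrum consists of real eigenvalues. Expanding the characteristic polynomial of the displayed matrix gives
  det(λ I - A) = p(λ) = λ^3 + (7)λ^2 + (4)λ + (-12).
Solving p(λ) = 0 yields eigenvalues ≈ -6, -2, 1. (A is shown rounded to 4 decimals, so these recover the underlying integer eigenvalues to within that precision.)
Verification: the trace of A = -7 equals the sum of eigenvalues -7, and det(A) ≈ 12.0002 matches the eigenvalue product 12.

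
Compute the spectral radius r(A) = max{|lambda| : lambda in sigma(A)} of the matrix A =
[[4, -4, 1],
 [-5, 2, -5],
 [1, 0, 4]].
r(A) = (7 + sqrt(89))/2 ≈ 8.217

The eigenvalues of A are the roots of its characteristic polynomial. With M = A (coefficients from the trace, the sum of principal 2x2 minors, and det A):
  p(λ) = det(λ I - M) = λ^3 - 10λ^2 + 11λ + 30.
By the rational root theorem any rational root is an integer divisor of 30. Testing λ = 3: p(3) = 27 - 90 + 33 + 30 = 0, so λ = 3 is a root. Dividing out (λ - 3) leaves p(λ) = (λ - 3)(λ^2 - 7λ - 10). For λ^2 - 7λ - 10 the discriminant is 89. It is nonnegative but not a perfect square, so the roots are real and irrational: λ = (7 ± sqrt(89))/2 ≈ 8.217, -1.217.
Thus the eigenvalues (to 4 decimals) are 8.217 (modulus 8.217); -1.217 (modulus 1.217); 3 (modulus 3). The spectral radius is the largest modulus: r(A) = (7 + sqrt(89))/2 ≈ 8.217. (Cross-check: r(A) ≤ ||A||_2 ≈ 9.3322; equality holds whenever A is normal, though it can also hold for some non-normal A.)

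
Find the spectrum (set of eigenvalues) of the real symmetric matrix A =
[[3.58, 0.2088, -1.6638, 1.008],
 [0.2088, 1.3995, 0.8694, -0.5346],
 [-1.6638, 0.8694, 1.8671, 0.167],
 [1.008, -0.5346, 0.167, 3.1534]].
sigma(A) ≈ {0, 2, 3, 5}

A is real symmetric, so its spectrum consists of real eigenvalues. Expanding the characteristic polynomial of the displayed matrix gives
  det(λ I - A) = p(λ) = λ^4 + (-10)λ^3 + (31)λ^2 + (-30)λ + (0).
Solving p(λ) = 0 yields eigenvalues ≈ 0, 2, 3, 5. (A is shown rounded to 4 decimals, so these recover the underlying integer eigenvalues to within that precision.)
Verification: the trace of A = 10 equals the sum of eigenvalues 10, and det(A) ≈ 0.0008 matches the eigenvalue product 0.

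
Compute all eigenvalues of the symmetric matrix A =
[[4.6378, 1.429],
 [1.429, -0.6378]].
sigma(A) ≈ {-1, 5}

A is real symmetric, so its spectrum consists of real eigenvalues. Expanding the characteristic polynomial of the displayed matrix gives
  det(λ I - A) = p(λ) = λ^2 + (-4)λ + (-5).
Solving p(λ) = 0 yields eigenvalues ≈ -1, 5. (A is shown rounded to 4 decimals, so these recover the underlying integer eigenvalues to within that precision.)
Verification: the trace of A = 4 equals the sum of eigenvalues 4, and det(A) ≈ -5.0000 matches the eigenvalue product -5.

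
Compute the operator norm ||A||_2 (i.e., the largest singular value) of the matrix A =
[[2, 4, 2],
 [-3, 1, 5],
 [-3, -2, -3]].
||A||_2 ≈ 7.1424 (= sqrt(largest eigenvalue of A^T A))

||A||_2 = sigma_max(A) = sqrt(lambda_max(A^T A)). Form the symmetric matrix M = A^T A =
[[22, 11, -2],
 [11, 21, 19],
 [-2, 19, 38]].
Its characteristic polynomial (trace, sum of principal 2x2 minors, determinant of M give the coefficients) is
  p(λ) = det(λ I - M) = λ^3 - 81λ^2 + 1610λ - 4096.
No integer candidate from the rational root theorem (±divisors of 4096) is a root, so the roots are irrational. The cubic discriminant is Δ = 768398404 > 0, so there are three distinct real roots. p(2) = -1192 and p(3) = 32 have opposite signs, so a root lies in (2, 3); Newton's method refines it to λ ≈ 2.9722. p(27) = 8 and p(28) = -568 have opposite signs, so a root lies in (27, 28); Newton's method refines it to λ ≈ 27.0139. p(51) = -16 and p(52) = 1208 have opposite signs, so a root lies in (51, 52); Newton's method refines it to λ ≈ 51.0139. Check (Vieta): the three roots sum to 81, matching tr M = 81.
So the eigenvalues of A^T A are ≈ 2.9722, 27.0139, 51.0139 (all ≥ 0, as they must be for A^T A). The largest is λ_max ≈ 51.0139, hence ||A||_2 = sqrt(λ_max) ≈ 7.1424.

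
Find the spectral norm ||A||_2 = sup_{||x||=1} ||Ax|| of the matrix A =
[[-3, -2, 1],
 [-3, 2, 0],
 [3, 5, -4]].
||A||_2 ≈ 7.8257 (= sqrt(largest eigenvalue of A^T A))

||A||_2 = sigma_max(A) = sqrt(lambda_max(A^T A)). Form the symmetric matrix M = A^T A =
[[27, 15, -15],
 [15, 33, -22],
 [-15, -22, 17]].
Its characteristic polynomial (trace, sum of principal 2x2 minors, determinant of M give the coefficients) is
  p(λ) = det(λ I - M) = λ^3 - 77λ^2 + 977λ - 729.
No integer candidate from the rational root theorem (±divisors of 729) is a root, so the roots are irrational. The cubic discriminant is Δ = 1570658912 > 0, so there are three distinct real roots. p(0) = -729 and p(1) = 172 have opposite signs, so a root lies in (0, 1); Newton's method refines it to λ ≈ 0.7955. p(14) = 601 and p(15) = -24 have opposite signs, so a root lies in (14, 15); Newton's method refines it to λ ≈ 14.9635. p(61) = -668 and p(62) = 2185 have opposite signs, so a root lies in (61, 62); Newton's method refines it to λ ≈ 61.241. Check (Vieta): the three roots sum to 77, matching tr M = 77.
So the eigenvalues of A^T A are ≈ 0.7955, 14.9635, 61.241 (all ≥ 0, as they must be for A^T A). The largest is λ_max ≈ 61.241, hence ||A||_2 = sqrt(λ_max) ≈ 7.8257.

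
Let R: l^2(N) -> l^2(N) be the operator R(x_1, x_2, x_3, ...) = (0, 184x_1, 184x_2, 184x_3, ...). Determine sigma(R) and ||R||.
sigma(R) = closed disk {z in C : |z| ≤ 184}; ||R|| = 184

Note R = 184·U where U is the unit right shift (U x)_k = x_{k-1} (with x_0 := 0); so ||R|| = 184||U|| and sigma(R) = 184·sigma(U). ||R x||^2 = sum_{k≥1} |184x_k|^2 = 33856||x||^2, so ||R|| = 184 and sigma(R) ⊂ {|z| ≤ 184}. For any |lambda| < 184, the equation (R - lambda I) x = 0 forces x_1 = 0, then 184x_k = lambda x_{k+1} ⇒ x = 0, so R has no eigenvalues. But (R - lambda I) is not surjective for |lambda| < 184: solving (R - lambda I) x = e_1 would require x_n proportional to (lambda/184)^(-n), which is not in l^2. So every |lambda| < 184 lies in the residual spectrum. The boundary |lambda| = 184 is in the approximate point spectrum (the spectrum is closed). Hence sigma(R) is the closed disk of radius 184.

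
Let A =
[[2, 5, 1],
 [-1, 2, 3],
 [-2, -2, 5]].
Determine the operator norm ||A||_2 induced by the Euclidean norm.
||A||_2 ≈ 6.4237 (= sqrt(largest eigenvalue of A^T A))

||A||_2 = sigma_max(A) = sqrt(lambda_max(A^T A)). Form the symmetric matrix M = A^T A =
[[9, 12, -11],
 [12, 33, 1],
 [-11, 1, 35]].
Its characteristic polynomial (trace, sum of principal 2x2 minors, determinant of M give the coefficients) is
  p(λ) = det(λ I - M) = λ^3 - 77λ^2 + 1501λ - 1089.
No integer candidate from the rational root theorem (±divisors of 1089) is a root, so the roots are irrational. The cubic discriminant is Δ = 75887664 > 0, so there are three distinct real roots. p(0) = -1089 and p(1) = 336 have opposite signs, so a root lies in (0, 1); Newton's method refines it to λ ≈ 0.7544. p(34) = 237 and p(35) = -4 have opposite signs, so a root lies in (34, 35); Newton's method refines it to λ ≈ 34.9814. p(41) = -64 and p(42) = 213 have opposite signs, so a root lies in (41, 42); Newton's method refines it to λ ≈ 41.2642. Check (Vieta): the three roots sum to 77, matching tr M = 77.
So the eigenvalues of A^T A are ≈ 0.7544, 34.9814, 41.2642 (all ≥ 0, as they must be for A^T A). The largest is λ_max ≈ 41.2642, hence ||A||_2 = sqrt(λ_max) ≈ 6.4237.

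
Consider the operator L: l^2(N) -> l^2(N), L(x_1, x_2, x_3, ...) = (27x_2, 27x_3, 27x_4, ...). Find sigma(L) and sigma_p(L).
sigma(L) = closed disk {z in C : |z| ≤ 27}; sigma_p(L) = open disk {z in C : |z| < 27}

Note L = 27·V where V is the unit left shift (V x)_k = x_{k+1}; so sigma(L) = 27·sigma(V) and ||L|| = 27||V||. ||L x||^2 = 729sum_{k≥2} |x_k|^2 ≤ 729||x||^2, with equality on {x : x_1 = 0}, so ||L|| = 27. For any lambda with |lambda| < 27, set r = lambda/27 (|r| < 1); the vector x = (1, r, r^2, ...) is in l^2 and satisfies L x = 27(r, r^2, ...) = lambda x, so lambda is an eigenvalue. On the boundary |lambda| = 27 the geometric series diverges, so no l^2 eigenvector exists, but these lambda lie in the approximate point spectrum. Hence sigma(L) is the closed disk of radius 27 and sigma_p(L) is the open disk.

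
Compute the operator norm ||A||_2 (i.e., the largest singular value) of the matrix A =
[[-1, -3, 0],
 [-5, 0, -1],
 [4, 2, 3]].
||A||_2 ≈ 7.2951 (= sqrt(largest eigenvalue of A^T A))

||A||_2 = sigma_max(A) = sqrt(lambda_max(A^T A)). Form the symmetric matrix M = A^T A =
[[42, 11, 17],
 [11, 13, 6],
 [17, 6, 10]].
Its characteristic polynomial (trace, sum of principal 2x2 minors, determinant of M give the coefficients) is
  p(λ) = det(λ I - M) = λ^3 - 65λ^2 + 650λ - 1225.
No integer candidate from the rational root theorem (±divisors of 1225) is a root, so the roots are irrational. The cubic discriminant is Δ = 231995625 > 0, so there are three distinct real roots. p(2) = -177 and p(3) = 167 have opposite signs, so a root lies in (2, 3); Newton's method refines it to λ ≈ 2.4729. p(9) = 89 and p(10) = -225 have opposite signs, so a root lies in (9, 10); Newton's method refines it to λ ≈ 9.3084. p(53) = -483 and p(54) = 1799 have opposite signs, so a root lies in (53, 54); Newton's method refines it to λ ≈ 53.2188. Check (Vieta): the three roots sum to 65, matching tr M = 65.
So the eigenvalues of A^T A are ≈ 2.4729, 9.3084, 53.2188 (all ≥ 0, as they must be for A^T A). The largest is λ_max ≈ 53.2188, hence ||A||_2 = sqrt(λ_max) ≈ 7.2951.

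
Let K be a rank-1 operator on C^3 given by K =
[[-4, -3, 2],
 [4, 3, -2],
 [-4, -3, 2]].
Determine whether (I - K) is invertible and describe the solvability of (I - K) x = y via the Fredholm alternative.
(I - K) is singular (det(I - K) = 0, i.e. 1 ∈ sigma(K)). (I - K) x = y is solvable iff y ⊥ ker((I - K)^*) = span{(-4, -3, 2)}, i.e. iff -4y_1 - 3y_2 + 2y_3 = 0. When solvable, the solutions are x = y + c·(1, -1, 1), c arbitrary (ker(I - K) = span{(1, -1, 1)}, dimension 1).

K has rank 1, so it is an outer product K = u v^T: every row of K is a multiple of one row vector. Reading off the entries, u = (1, -1, 1) and v = (-4, -3, 2) (row i of K equals u_i·v^T). A rank-one matrix u v^T satisfies K u = u (v·u) and kills the (2)-dimensional subspace v^⊥, so its characteristic polynomial is lambda^2 (lambda - v·u) with v·u = tr K = 1. Hence the eigenvalues of I - K are 1 (multiplicity 2) and 1 - (1) = 0, so det(I - K) = 0. (Direct check: I - K =
[[5, 3, -2],
 [-4, -2, 2],
 [4, 3, -1]]
has determinant 0.) So 1 is an eigenvalue of K and (I - K) is not invertible. The finite-dimensional Fredholm alternative says: either (I - K) is invertible, or ker(I - K) ≠ {0} and then range(I - K) = ker((I - K)^*)^⊥, with dim ker(I - K) = dim ker((I - K)^*). We are in the second case, so we need both kernels. Kernel of I - K: (I - K) u = u - u (v·u) = u - u = 0, so ker(I - K) = span{u} = span{(1, -1, 1)} (it is exactly 1-dimensional because rank(I - K) = 2). Kernel of the adjoint: K is real, so (I - K)^* = I - K^T = I - v u^T, and (I - v u^T) v = v - v (u·v) = 0; hence ker((I - K)^*) = span{v} = span{(-4, -3, 2)}. Therefore (I - K) x = y is solvable iff <y, v> = 0, i.e. iff -4y_1 - 3y_2 + 2y_3 = 0. When this holds, K y = u (v·y) = 0, so (I - K) y = y and x = y is a particular solution; the full solution set is the line x = y + c·u = y + c·(1, -1, 1), c ∈ C.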